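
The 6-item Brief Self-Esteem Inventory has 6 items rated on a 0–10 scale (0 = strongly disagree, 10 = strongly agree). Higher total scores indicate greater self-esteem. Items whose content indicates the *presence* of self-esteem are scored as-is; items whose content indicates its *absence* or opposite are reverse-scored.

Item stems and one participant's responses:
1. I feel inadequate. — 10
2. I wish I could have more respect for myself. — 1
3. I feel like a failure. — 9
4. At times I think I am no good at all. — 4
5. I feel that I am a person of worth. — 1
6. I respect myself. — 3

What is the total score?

Items 1, 2, 3, 4 describe the absence/opposite of self-esteem → reverse-score.
on a 0–10 scale, reversed = 10 − raw.
  item 1: 10 − 10 = 0
  item 2: 10 − 1 = 9
  item 3: 10 − 9 = 1
  item 4: 10 − 4 = 6
  item 5: 1
  item 6: 3
Total = 0 + 9 + 1 + 6 + 1 + 3 = 20

20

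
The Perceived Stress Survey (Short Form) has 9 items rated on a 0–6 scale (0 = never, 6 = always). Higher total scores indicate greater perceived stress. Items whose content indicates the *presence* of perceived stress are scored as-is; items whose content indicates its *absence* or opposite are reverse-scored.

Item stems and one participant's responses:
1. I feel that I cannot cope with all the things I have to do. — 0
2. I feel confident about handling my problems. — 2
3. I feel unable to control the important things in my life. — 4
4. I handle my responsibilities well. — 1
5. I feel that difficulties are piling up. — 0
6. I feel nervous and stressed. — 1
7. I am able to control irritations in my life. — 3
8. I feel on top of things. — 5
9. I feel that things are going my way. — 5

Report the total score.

19

Items 2, 4, 7, 8, 9 describe the absence/opposite of perceived stress → reverse-score.
reverse-coded value = 6 − response.
  item 1: 0
  item 2: 6 − 2 = 4
  item 3: 4
  item 4: 6 − 1 = 5
  item 5: 0
  item 6: 1
  item 7: 6 − 3 = 3
  item 8: 6 − 5 = 1
  item 9: 6 − 5 = 1
Total = 0 + 4 + 4 + 5 + 0 + 1 + 3 + 1 + 1 = 19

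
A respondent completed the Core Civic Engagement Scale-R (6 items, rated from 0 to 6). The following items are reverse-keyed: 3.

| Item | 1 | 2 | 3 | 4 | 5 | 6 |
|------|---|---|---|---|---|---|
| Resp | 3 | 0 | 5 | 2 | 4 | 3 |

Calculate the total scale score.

Reverse-coded items (reverse-coded value = 6 − response):
  item 3: 6 − 5 = 1
Scored items: 3, 0, 1, 2, 4, 3
Total = 3 + 0 + 1 + 2 + 4 + 3 = 13

13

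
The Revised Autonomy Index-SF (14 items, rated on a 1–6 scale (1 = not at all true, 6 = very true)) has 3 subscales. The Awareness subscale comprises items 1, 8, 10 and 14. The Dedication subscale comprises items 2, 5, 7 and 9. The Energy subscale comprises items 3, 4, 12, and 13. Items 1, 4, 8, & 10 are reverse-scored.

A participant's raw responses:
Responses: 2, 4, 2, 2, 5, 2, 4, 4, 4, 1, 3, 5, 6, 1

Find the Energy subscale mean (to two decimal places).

Energy items: 3, 4, 12, 13.
Of these, item 4 is reverse-scored; reverse-coded value = 7 − response.
  item 3: 2
  item 4: 7 − 2 = 5
  item 12: 5
  item 13: 6
Sum = 2 + 5 + 5 + 6 = 18
Mean = 18 / 4 = 4.50

4.50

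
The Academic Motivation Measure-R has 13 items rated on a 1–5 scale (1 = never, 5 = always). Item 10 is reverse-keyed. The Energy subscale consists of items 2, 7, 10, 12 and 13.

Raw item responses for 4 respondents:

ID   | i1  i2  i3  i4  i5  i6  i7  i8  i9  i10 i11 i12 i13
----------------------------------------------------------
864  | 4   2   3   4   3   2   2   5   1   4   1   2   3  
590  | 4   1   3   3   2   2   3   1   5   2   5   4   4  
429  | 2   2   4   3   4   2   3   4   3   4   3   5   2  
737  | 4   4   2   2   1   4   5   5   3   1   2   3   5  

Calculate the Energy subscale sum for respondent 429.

Respondent 429 raw: 2, 2, 4, 3, 4, 2, 3, 4, 3, 4, 3, 5, 2.
Energy items: 2, 7, 10, 12, 13.
Reverse-coded (reverse-coded value = 6 − response):
  item 2: 2
  item 7: 3
  item 10: 6 − 4 = 2
  item 12: 5
  item 13: 2
Sum = 2 + 3 + 2 + 5 + 2 = 14

14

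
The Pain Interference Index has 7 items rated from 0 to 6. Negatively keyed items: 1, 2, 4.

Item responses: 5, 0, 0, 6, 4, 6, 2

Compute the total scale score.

Negatively keyed items use 6 − raw:
  item 1: 6 − 5 = 1
  item 2: 6 − 0 = 6
  item 4: 6 − 6 = 0
Scored items: 1, 6, 0, 0, 4, 6, 2
Total = 1 + 6 + 0 + 0 + 4 + 6 + 2 = 19

19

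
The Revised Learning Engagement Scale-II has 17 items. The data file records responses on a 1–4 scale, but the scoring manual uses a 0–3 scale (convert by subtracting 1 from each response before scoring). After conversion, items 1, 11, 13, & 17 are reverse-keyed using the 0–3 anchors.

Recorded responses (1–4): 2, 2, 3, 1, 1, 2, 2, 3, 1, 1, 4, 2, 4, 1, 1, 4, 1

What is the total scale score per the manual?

16

Convert to 0–3: 1, 1, 2, 0, 0, 1, 1, 2, 0, 0, 3, 1, 3, 0, 0, 3, 0
Reverse-coded (on a 0–3 scale, reversed = 3 − raw):
  item 1: 3 − 1 = 2
  item 11: 3 − 3 = 0
  item 13: 3 − 3 = 0
  item 17: 3 − 0 = 3
Scored: 2, 1, 2, 0, 0, 1, 1, 2, 0, 0, 0, 1, 0, 0, 0, 3, 3
Total = 16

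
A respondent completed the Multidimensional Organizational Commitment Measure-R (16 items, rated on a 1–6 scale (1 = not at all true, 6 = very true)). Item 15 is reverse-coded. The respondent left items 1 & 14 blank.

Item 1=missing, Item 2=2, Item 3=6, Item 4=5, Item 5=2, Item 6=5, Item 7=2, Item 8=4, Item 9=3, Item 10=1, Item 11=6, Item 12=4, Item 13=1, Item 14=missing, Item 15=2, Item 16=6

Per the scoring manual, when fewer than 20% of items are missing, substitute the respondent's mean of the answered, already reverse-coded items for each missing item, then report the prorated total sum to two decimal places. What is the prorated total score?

59.43

Reverse-coded (reversed = (1+6) − raw = 7 − raw):
  item 15: 7 − 2 = 5
Completed scored items (14 of 16): 2, 6, 5, 2, 5, 2, 4, 3, 1, 6, 4, 1, 5, 6; sum = 52.
Person mean = 52 / 14 ≈ 3.7143
Prorated total = (52 / 14) × 16 = 59.43 (to 2 dp)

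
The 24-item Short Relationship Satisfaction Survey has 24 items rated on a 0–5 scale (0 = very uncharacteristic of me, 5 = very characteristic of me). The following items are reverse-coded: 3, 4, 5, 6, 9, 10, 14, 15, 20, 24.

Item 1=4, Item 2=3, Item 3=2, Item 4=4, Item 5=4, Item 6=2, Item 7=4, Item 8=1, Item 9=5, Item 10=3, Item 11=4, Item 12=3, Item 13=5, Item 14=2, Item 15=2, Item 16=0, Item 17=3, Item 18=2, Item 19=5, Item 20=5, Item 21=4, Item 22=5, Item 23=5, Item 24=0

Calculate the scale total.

69

Raw sum = 77. Reverse-coded items: 3, 4, 5, 6, 9, 10, 14, 15, 20, 24; their raw sum = 29.
Each reversal replaces raw with 5 − raw, changing the total by 5 − 2·raw per item.
Total = 77 + 10·5 − 2·29 = 77 + 50 − 58 = 69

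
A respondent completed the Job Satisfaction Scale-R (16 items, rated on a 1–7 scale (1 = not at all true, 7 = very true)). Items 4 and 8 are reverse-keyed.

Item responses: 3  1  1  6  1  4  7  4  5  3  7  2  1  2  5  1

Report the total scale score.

Reverse-keyed items use 8 − raw:
  item 4: 8 − 6 = 2
  item 8: 8 − 4 = 4
Scored responses: 3, 1, 1, 2, 1, 4, 7, 4, 5, 3, 7, 2, 1, 2, 5, 1
Total = 3 + 1 + 1 + 2 + 1 + 4 + 7 + 4 + 5 + 3 + 7 + 2 + 1 + 2 + 5 + 1 = 49

49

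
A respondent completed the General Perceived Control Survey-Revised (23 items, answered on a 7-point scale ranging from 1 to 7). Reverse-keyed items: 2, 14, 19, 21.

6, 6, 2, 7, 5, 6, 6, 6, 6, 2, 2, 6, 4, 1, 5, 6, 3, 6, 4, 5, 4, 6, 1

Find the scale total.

107

Reversing items 2, 14, 19, and 21 with 8 − raw:
Total = 6 + (8−6) + 2 + 7 + 5 + 6 + 6 + 6 + 6 + 2 + 2 + 6 + 4 + (8−1) + 5 + 6 + 3 + 6 + (8−4) + 5 + (8−4) + 6 + 1
      = 6 + 2 + 2 + 7 + 5 + 6 + 6 + 6 + 6 + 2 + 2 + 6 + 4 + 7 + 5 + 6 + 3 + 6 + 4 + 5 + 4 + 6 + 1 = 107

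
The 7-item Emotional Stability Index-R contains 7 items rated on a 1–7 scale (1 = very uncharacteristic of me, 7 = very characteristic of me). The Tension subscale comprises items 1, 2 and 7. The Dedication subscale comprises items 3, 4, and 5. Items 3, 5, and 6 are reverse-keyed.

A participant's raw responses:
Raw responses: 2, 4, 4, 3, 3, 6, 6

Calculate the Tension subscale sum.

12

Tension items: 1, 2, 7.
  item 1: 2
  item 2: 4
  item 7: 6
Sum = 2 + 4 + 6 = 12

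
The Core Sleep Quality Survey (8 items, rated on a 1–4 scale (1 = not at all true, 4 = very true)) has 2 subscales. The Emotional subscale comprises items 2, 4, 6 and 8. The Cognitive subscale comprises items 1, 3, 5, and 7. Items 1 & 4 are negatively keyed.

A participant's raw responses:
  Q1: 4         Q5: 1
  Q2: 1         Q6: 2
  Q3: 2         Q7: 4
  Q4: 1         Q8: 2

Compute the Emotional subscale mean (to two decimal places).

2.25

Emotional items: 2, 4, 6, 8.
Of these, item 4 is negatively keyed; on a 1–4 scale, reversed = 5 − raw.
  item 2: 1
  item 4: 5 − 1 = 4
  item 6: 2
  item 8: 2
Sum = 1 + 4 + 2 + 2 = 9
Mean = 9 / 4 = 2.25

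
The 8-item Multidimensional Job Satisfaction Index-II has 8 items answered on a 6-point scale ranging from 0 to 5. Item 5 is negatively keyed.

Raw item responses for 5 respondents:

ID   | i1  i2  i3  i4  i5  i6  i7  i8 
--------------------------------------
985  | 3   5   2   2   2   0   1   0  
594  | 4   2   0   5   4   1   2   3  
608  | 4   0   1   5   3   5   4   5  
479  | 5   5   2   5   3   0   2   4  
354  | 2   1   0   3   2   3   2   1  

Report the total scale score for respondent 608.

26

Respondent 608 raw: 4, 0, 1, 5, 3, 5, 4, 5.
Reverse-coded (on a 0–5 scale, reversed = 5 − raw):
  item 1: 4
  item 2: 0
  item 3: 1
  item 4: 5
  item 5: 5 − 3 = 2
  item 6: 5
  item 7: 4
  item 8: 5
Sum = 4 + 0 + 1 + 5 + 2 + 5 + 4 + 5 = 26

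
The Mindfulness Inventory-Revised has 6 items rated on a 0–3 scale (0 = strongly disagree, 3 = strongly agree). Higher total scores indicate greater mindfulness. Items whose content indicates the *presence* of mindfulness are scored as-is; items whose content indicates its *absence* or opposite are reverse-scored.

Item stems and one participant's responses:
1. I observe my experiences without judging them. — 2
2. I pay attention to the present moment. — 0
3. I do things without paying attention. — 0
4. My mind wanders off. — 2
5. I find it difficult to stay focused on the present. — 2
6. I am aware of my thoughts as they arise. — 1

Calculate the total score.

Items 3, 4, 5 describe the absence/opposite of mindfulness → reverse-score.
on a 0–3 scale, reversed = 3 − raw.
  item 1: 2
  item 2: 0
  item 3: 3 − 0 = 3
  item 4: 3 − 2 = 1
  item 5: 3 − 2 = 1
  item 6: 1
Total = 2 + 0 + 3 + 1 + 1 + 1 = 8

8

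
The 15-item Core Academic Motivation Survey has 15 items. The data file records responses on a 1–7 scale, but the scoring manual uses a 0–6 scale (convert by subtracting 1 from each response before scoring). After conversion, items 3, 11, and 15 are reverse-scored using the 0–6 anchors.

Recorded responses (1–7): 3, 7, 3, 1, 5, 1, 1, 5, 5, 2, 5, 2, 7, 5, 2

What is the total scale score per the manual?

Convert to 0–6: 2, 6, 2, 0, 4, 0, 0, 4, 4, 1, 4, 1, 6, 4, 1
Reverse-coded (on a 0–6 scale, reversed = 6 − raw):
  item 3: 6 − 2 = 4
  item 11: 6 − 4 = 2
  item 15: 6 − 1 = 5
Scored: 2, 6, 4, 0, 4, 0, 0, 4, 4, 1, 2, 1, 6, 4, 5
Total = 43

43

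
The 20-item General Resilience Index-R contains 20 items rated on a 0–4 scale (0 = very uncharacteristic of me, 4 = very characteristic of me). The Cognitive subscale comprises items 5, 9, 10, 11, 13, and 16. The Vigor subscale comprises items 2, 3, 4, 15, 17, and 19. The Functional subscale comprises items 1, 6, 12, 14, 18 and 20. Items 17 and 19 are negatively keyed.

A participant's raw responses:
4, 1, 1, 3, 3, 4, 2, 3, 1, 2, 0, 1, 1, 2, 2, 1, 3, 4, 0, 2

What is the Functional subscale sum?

17

Functional items: 1, 6, 12, 14, 18, 20.
  item 1: 4
  item 6: 4
  item 12: 1
  item 14: 2
  item 18: 4
  item 20: 2
Sum = 4 + 4 + 1 + 2 + 4 + 2 = 17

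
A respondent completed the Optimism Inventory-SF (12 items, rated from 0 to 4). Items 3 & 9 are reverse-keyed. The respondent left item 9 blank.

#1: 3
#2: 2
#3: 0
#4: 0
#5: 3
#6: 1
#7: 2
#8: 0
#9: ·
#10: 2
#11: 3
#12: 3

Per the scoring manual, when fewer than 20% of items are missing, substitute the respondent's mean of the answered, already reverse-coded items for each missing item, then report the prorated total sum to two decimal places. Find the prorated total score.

25.09

Reverse-coded (reversed = (0+4) − raw = 4 − raw):
  item 3: 4 − 0 = 4
Completed scored items (11 of 12): 3, 2, 4, 0, 3, 1, 2, 0, 2, 3, 3; sum = 23.
Person mean = 23 / 11 ≈ 2.0909
Prorated total = (23 / 11) × 12 = 25.09 (to 2 dp)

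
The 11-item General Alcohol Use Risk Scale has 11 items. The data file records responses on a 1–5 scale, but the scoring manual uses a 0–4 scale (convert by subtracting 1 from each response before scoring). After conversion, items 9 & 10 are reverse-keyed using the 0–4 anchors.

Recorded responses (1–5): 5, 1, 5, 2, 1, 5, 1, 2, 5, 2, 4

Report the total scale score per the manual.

20

Convert to 0–4: 4, 0, 4, 1, 0, 4, 0, 1, 4, 1, 3
Reverse-coded (reverse-coded value = 4 − response):
  item 9: 4 − 4 = 0
  item 10: 4 − 1 = 3
Scored: 4, 0, 4, 1, 0, 4, 0, 1, 0, 3, 3
Total = 20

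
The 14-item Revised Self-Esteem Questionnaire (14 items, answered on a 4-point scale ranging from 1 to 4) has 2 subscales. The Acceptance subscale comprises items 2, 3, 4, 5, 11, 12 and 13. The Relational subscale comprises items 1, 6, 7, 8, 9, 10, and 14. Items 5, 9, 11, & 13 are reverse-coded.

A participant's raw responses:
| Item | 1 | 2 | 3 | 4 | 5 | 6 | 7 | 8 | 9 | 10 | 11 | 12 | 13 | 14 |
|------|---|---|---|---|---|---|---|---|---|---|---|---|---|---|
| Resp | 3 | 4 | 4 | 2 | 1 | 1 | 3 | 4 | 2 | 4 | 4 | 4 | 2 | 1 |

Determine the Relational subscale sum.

19

Relational items: 1, 6, 7, 8, 9, 10, 14.
Of these, item 9 is reverse-coded; reverse-coded value = 5 − response.
  item 1: 3
  item 6: 1
  item 7: 3
  item 8: 4
  item 9: 5 − 2 = 3
  item 10: 4
  item 14: 1
Sum = 3 + 1 + 3 + 4 + 3 + 4 + 1 = 19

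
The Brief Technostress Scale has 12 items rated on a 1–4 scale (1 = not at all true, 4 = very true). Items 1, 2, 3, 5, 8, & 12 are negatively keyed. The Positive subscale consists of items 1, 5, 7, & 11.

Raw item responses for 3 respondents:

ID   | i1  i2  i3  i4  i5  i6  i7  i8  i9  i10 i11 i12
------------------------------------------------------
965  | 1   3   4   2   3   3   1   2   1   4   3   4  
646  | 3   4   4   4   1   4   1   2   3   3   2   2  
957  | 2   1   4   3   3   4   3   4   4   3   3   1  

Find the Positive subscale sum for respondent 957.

11

Respondent 957 raw: 2, 1, 4, 3, 3, 4, 3, 4, 4, 3, 3, 1.
Positive items: 1, 5, 7, 11.
Reverse-coded (reversed = (1+4) − raw = 5 − raw):
  item 1: 5 − 2 = 3
  item 5: 5 − 3 = 2
  item 7: 3
  item 11: 3
Sum = 3 + 2 + 3 + 3 = 11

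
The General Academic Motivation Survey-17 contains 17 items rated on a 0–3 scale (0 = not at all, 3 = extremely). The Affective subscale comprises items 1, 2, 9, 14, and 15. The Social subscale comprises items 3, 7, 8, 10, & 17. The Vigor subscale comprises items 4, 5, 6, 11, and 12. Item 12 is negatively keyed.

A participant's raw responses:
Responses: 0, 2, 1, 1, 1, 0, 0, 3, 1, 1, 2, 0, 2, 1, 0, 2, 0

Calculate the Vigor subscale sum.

7

Vigor items: 4, 5, 6, 11, 12.
Of these, item 12 is negatively keyed; reverse-coded value = 3 − response.
  item 4: 1
  item 5: 1
  item 6: 0
  item 11: 2
  item 12: 3 − 0 = 3
Sum = 1 + 1 + 0 + 2 + 3 = 7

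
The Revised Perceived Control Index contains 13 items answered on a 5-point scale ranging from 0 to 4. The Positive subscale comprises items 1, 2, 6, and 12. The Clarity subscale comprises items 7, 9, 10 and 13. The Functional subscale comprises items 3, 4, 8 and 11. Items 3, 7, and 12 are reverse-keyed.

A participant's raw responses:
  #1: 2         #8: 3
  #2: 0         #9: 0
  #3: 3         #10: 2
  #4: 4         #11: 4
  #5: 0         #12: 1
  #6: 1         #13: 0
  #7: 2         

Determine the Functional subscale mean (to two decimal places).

3.00

Functional items: 3, 4, 8, 11.
Of these, item 3 is reverse-keyed; reversed = (0+4) − raw = 4 − raw.
  item 3: 4 − 3 = 1
  item 4: 4
  item 8: 3
  item 11: 4
Sum = 1 + 4 + 3 + 4 = 12
Mean = 12 / 4 = 3.00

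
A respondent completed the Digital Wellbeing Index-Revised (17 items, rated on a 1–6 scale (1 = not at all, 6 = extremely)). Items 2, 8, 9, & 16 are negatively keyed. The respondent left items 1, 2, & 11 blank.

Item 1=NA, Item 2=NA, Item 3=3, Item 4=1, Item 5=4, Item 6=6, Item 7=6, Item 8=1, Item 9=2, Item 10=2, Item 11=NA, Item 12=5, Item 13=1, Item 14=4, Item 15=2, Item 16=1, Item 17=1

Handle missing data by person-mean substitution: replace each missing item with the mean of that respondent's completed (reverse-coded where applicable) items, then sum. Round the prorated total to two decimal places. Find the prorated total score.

Reverse-coded (on a 1–6 scale, reversed = 7 − raw):
  item 8: 7 − 1 = 6
  item 9: 7 − 2 = 5
  item 16: 7 − 1 = 6
Completed scored items (14 of 17): 3, 1, 4, 6, 6, 6, 5, 2, 5, 1, 4, 2, 6, 1; sum = 52.
Person mean = 52 / 14 ≈ 3.7143
Prorated total = (52 / 14) × 17 = 63.14 (to 2 dp)

63.14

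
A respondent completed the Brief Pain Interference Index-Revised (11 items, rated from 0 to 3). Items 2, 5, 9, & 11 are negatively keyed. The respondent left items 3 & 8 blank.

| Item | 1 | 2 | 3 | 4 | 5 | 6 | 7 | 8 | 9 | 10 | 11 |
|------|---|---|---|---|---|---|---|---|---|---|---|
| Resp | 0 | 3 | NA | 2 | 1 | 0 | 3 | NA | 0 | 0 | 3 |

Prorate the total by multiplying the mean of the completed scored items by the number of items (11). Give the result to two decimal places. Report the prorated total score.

Reverse-coded (reversed = (0+3) − raw = 3 − raw):
  item 2: 3 − 3 = 0
  item 5: 3 − 1 = 2
  item 9: 3 − 0 = 3
  item 11: 3 − 3 = 0
Completed scored items (9 of 11): 0, 0, 2, 2, 0, 3, 3, 0, 0; sum = 10.
Person mean = 10 / 9 ≈ 1.1111
Prorated total = (10 / 9) × 11 = 12.22 (to 2 dp)

12.22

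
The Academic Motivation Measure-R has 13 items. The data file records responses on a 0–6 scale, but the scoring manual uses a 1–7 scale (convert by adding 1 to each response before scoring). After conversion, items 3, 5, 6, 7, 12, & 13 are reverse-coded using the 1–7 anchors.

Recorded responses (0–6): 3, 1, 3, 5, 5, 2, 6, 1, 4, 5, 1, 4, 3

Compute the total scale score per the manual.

Convert to 1–7: 4, 2, 4, 6, 6, 3, 7, 2, 5, 6, 2, 5, 4
Reverse-coded (reversed = (1+7) − raw = 8 − raw):
  item 3: 8 − 4 = 4
  item 5: 8 − 6 = 2
  item 6: 8 − 3 = 5
  item 7: 8 − 7 = 1
  item 12: 8 − 5 = 3
  item 13: 8 − 4 = 4
Scored: 4, 2, 4, 6, 2, 5, 1, 2, 5, 6, 2, 3, 4
Total = 46

46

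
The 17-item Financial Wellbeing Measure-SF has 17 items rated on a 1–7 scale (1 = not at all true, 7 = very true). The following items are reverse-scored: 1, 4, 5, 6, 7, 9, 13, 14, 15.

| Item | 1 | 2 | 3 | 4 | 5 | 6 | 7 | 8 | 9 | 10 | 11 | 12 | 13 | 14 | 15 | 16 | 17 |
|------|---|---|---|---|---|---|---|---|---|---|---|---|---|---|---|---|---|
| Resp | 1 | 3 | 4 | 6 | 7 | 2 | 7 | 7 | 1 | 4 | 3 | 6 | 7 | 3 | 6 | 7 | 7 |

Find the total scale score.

73

Reverse-scored items use 8 − raw:
  item 1: 8 − 1 = 7
  item 4: 8 − 6 = 2
  item 5: 8 − 7 = 1
  item 6: 8 − 2 = 6
  item 7: 8 − 7 = 1
  item 9: 8 − 1 = 7
  item 13: 8 − 7 = 1
  item 14: 8 − 3 = 5
  item 15: 8 − 6 = 2
After reverse-coding: 7, 3, 4, 2, 1, 6, 1, 7, 7, 4, 3, 6, 1, 5, 2, 7, 7
Total = 7 + 3 + 4 + 2 + 1 + 6 + 1 + 7 + 7 + 4 + 3 + 6 + 1 + 5 + 2 + 7 + 7 = 73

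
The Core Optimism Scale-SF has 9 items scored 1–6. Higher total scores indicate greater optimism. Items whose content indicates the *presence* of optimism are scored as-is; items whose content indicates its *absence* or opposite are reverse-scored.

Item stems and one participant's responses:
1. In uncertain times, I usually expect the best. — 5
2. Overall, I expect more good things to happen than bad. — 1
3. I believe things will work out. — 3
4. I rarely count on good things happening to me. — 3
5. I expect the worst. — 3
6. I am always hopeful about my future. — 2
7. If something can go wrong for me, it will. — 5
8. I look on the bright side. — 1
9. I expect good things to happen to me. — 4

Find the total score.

Items 4, 5, 7 describe the absence/opposite of optimism → reverse-score.
on a 1–6 scale, reversed = 7 − raw.
  item 1: 5
  item 2: 1
  item 3: 3
  item 4: 7 − 3 = 4
  item 5: 7 − 3 = 4
  item 6: 2
  item 7: 7 − 5 = 2
  item 8: 1
  item 9: 4
Total = 5 + 1 + 3 + 4 + 4 + 2 + 2 + 1 + 4 = 26

26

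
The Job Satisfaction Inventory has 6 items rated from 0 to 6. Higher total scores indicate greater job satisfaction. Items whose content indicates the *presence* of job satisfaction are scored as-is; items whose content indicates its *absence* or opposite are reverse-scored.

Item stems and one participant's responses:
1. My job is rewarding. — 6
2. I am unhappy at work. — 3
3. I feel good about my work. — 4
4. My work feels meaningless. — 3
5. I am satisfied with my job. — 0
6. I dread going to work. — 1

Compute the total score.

Items 2, 4, 6 describe the absence/opposite of job satisfaction → reverse-score.
on a 0–6 scale, reversed = 6 − raw.
  item 1: 6
  item 2: 6 − 3 = 3
  item 3: 4
  item 4: 6 − 3 = 3
  item 5: 0
  item 6: 6 − 1 = 5
Total = 6 + 3 + 4 + 3 + 0 + 5 = 21

21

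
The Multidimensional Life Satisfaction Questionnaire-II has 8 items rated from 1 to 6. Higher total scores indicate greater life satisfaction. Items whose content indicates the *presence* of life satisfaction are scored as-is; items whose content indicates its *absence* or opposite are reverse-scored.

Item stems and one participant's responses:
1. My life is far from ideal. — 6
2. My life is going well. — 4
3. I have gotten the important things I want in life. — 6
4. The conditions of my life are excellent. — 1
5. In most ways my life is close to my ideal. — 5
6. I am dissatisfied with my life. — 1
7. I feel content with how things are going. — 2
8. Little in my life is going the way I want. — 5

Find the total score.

Items 1, 6, 8 describe the absence/opposite of life satisfaction → reverse-score.
reversed = (1+6) − raw = 7 − raw.
  item 1: 7 − 6 = 1
  item 2: 4
  item 3: 6
  item 4: 1
  item 5: 5
  item 6: 7 − 1 = 6
  item 7: 2
  item 8: 7 − 5 = 2
Total = 1 + 4 + 6 + 1 + 5 + 6 + 2 + 2 = 27

27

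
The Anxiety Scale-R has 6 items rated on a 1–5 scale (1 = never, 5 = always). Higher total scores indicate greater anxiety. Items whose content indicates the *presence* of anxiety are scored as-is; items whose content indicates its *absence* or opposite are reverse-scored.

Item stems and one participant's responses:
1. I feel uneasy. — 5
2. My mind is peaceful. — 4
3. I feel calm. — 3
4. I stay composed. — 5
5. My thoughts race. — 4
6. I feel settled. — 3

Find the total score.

18

Items 2, 3, 4, 6 describe the absence/opposite of anxiety → reverse-score.
on a 1–5 scale, reversed = 6 − raw.
  item 1: 5
  item 2: 6 − 4 = 2
  item 3: 6 − 3 = 3
  item 4: 6 − 5 = 1
  item 5: 4
  item 6: 6 − 3 = 3
Total = 5 + 2 + 3 + 1 + 4 + 3 = 18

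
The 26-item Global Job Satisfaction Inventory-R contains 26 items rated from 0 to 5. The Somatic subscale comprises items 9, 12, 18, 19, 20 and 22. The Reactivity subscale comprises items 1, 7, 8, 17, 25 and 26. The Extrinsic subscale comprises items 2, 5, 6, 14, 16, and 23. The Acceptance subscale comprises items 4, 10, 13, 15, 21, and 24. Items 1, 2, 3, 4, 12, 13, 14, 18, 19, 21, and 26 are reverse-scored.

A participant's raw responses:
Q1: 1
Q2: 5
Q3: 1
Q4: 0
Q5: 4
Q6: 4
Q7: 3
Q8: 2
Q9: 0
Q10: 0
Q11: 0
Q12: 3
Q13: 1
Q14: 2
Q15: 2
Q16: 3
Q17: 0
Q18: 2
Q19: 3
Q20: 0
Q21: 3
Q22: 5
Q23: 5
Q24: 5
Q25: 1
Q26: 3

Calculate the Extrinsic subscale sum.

Extrinsic items: 2, 5, 6, 14, 16, 23.
Of these, items 2 and 14 are reverse-scored; on a 0–5 scale, reversed = 5 − raw.
  item 2: 5 − 5 = 0
  item 5: 4
  item 6: 4
  item 14: 5 − 2 = 3
  item 16: 3
  item 23: 5
Sum = 0 + 4 + 4 + 3 + 3 + 5 = 19

19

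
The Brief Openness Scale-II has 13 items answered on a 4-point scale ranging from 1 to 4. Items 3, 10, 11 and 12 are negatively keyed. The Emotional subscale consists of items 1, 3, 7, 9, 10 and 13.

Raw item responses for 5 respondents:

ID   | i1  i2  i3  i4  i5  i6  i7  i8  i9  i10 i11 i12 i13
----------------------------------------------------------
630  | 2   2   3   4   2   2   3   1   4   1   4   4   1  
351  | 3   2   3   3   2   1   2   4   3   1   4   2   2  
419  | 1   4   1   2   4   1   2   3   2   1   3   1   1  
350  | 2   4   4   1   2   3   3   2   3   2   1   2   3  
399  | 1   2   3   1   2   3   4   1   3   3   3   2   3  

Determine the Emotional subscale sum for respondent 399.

15

Respondent 399 raw: 1, 2, 3, 1, 2, 3, 4, 1, 3, 3, 3, 2, 3.
Emotional items: 1, 3, 7, 9, 10, 13.
Reverse-coded (reversed = (1+4) − raw = 5 − raw):
  item 1: 1
  item 3: 5 − 3 = 2
  item 7: 4
  item 9: 3
  item 10: 5 − 3 = 2
  item 13: 3
Sum = 1 + 2 + 4 + 3 + 2 + 3 = 15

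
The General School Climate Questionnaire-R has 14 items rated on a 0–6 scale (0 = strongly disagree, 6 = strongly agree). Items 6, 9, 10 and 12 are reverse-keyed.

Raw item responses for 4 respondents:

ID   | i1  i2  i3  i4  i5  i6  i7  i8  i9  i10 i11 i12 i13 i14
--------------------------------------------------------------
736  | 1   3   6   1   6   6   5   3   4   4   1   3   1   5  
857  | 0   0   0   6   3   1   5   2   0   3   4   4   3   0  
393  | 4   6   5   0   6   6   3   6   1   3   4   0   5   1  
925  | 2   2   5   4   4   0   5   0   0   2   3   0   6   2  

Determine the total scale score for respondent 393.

Respondent 393 raw: 4, 6, 5, 0, 6, 6, 3, 6, 1, 3, 4, 0, 5, 1.
Reverse-coded (reversed = (0+6) − raw = 6 − raw):
  item 1: 4
  item 2: 6
  item 3: 5
  item 4: 0
  item 5: 6
  item 6: 6 − 6 = 0
  item 7: 3
  item 8: 6
  item 9: 6 − 1 = 5
  item 10: 6 − 3 = 3
  item 11: 4
  item 12: 6 − 0 = 6
  item 13: 5
  item 14: 1
Sum = 4 + 6 + 5 + 0 + 6 + 0 + 3 + 6 + 5 + 3 + 4 + 6 + 5 + 1 = 54

54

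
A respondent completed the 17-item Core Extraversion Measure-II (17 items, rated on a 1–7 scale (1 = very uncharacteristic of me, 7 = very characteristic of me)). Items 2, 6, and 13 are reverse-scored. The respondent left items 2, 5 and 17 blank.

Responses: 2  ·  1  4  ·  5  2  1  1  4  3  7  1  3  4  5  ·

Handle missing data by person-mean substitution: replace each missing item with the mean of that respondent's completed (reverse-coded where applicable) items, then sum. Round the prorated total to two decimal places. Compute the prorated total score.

57.07

Reverse-coded (reversed = (1+7) − raw = 8 − raw):
  item 6: 8 − 5 = 3
  item 13: 8 − 1 = 7
Completed scored items (14 of 17): 2, 1, 4, 3, 2, 1, 1, 4, 3, 7, 7, 3, 4, 5; sum = 47.
Person mean = 47 / 14 ≈ 3.3571
Prorated total = (47 / 14) × 17 = 57.07 (to 2 dp)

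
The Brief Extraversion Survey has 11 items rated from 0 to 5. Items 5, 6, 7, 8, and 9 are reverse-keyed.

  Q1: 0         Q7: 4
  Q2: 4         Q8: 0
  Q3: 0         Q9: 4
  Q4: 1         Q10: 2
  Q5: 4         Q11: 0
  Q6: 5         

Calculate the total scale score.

Reverse-coded items (reversed = (0+5) − raw = 5 − raw):
  item 5: 5 − 4 = 1
  item 6: 5 − 5 = 0
  item 7: 5 − 4 = 1
  item 8: 5 − 0 = 5
  item 9: 5 − 4 = 1
After reverse-coding: 0, 4, 0, 1, 1, 0, 1, 5, 1, 2, 0
Total = 0 + 4 + 0 + 1 + 1 + 0 + 1 + 5 + 1 + 2 + 0 = 15

15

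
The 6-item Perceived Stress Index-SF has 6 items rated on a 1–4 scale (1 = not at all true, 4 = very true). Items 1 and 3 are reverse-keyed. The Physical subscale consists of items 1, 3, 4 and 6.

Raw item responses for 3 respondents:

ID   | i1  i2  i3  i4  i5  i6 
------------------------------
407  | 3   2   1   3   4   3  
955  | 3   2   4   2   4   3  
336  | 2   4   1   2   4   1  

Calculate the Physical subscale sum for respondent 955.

8

Respondent 955 raw: 3, 2, 4, 2, 4, 3.
Physical items: 1, 3, 4, 6.
Reverse-coded (on a 1–4 scale, reversed = 5 − raw):
  item 1: 5 − 3 = 2
  item 3: 5 − 4 = 1
  item 4: 2
  item 6: 3
Sum = 2 + 1 + 2 + 3 = 8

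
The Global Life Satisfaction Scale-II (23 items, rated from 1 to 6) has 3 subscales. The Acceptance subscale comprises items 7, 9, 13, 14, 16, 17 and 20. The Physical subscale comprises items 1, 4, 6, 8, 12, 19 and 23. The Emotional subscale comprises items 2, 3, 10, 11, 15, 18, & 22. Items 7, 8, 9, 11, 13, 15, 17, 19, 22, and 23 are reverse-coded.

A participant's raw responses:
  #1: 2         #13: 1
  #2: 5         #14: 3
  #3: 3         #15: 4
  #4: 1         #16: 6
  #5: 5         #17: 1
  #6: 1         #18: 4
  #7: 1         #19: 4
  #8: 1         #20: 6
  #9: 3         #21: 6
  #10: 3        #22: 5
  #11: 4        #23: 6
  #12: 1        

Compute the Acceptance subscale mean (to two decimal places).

Acceptance items: 7, 9, 13, 14, 16, 17, 20.
Of these, items 7, 9, 13, and 17 are reverse-coded; reversed = (1+6) − raw = 7 − raw.
  item 7: 7 − 1 = 6
  item 9: 7 − 3 = 4
  item 13: 7 − 1 = 6
  item 14: 3
  item 16: 6
  item 17: 7 − 1 = 6
  item 20: 6
Sum = 6 + 4 + 6 + 3 + 6 + 6 + 6 = 37
Mean = 37 / 7 = 5.29

5.29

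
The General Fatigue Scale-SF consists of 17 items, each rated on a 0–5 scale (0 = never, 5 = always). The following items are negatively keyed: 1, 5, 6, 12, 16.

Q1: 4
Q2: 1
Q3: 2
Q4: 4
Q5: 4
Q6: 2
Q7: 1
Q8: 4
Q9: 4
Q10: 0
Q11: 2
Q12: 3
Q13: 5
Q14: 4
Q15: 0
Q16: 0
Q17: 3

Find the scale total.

42

Reversing items 1, 5, 6, 12 and 16 with 5 − raw:
Total = (5−4) + 1 + 2 + 4 + (5−4) + (5−2) + 1 + 4 + 4 + 0 + 2 + (5−3) + 5 + 4 + 0 + (5−0) + 3
      = 1 + 1 + 2 + 4 + 1 + 3 + 1 + 4 + 4 + 0 + 2 + 2 + 5 + 4 + 0 + 5 + 3 = 42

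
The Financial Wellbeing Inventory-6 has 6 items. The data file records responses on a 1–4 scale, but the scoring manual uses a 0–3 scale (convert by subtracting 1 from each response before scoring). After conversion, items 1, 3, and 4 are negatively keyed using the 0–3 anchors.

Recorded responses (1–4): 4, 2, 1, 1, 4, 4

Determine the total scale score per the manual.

13

Convert to 0–3: 3, 1, 0, 0, 3, 3
Reverse-coded (reversed = (0+3) − raw = 3 − raw):
  item 1: 3 − 3 = 0
  item 3: 3 − 0 = 3
  item 4: 3 − 0 = 3
Scored: 0, 1, 3, 3, 3, 3
Total = 13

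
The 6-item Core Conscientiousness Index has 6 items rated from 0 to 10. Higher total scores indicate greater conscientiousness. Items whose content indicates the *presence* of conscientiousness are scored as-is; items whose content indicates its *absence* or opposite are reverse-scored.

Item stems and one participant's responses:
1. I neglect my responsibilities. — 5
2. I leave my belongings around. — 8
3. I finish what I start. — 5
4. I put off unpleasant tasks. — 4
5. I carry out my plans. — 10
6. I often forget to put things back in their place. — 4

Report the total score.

34

Items 1, 2, 4, 6 describe the absence/opposite of conscientiousness → reverse-score.
on a 0–10 scale, reversed = 10 − raw.
  item 1: 10 − 5 = 5
  item 2: 10 − 8 = 2
  item 3: 5
  item 4: 10 − 4 = 6
  item 5: 10
  item 6: 10 − 4 = 6
Total = 5 + 2 + 5 + 6 + 10 + 6 = 34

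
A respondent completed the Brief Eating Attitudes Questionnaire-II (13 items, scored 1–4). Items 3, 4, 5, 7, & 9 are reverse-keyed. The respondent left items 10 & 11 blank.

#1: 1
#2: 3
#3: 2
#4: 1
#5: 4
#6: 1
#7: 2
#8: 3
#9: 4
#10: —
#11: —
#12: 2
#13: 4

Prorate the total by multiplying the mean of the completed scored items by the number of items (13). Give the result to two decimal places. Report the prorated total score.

30.73

Reverse-coded (reversed = (1+4) − raw = 5 − raw):
  item 3: 5 − 2 = 3
  item 4: 5 − 1 = 4
  item 5: 5 − 4 = 1
  item 7: 5 − 2 = 3
  item 9: 5 − 4 = 1
Completed scored items (11 of 13): 1, 3, 3, 4, 1, 1, 3, 3, 1, 2, 4; sum = 26.
Person mean = 26 / 11 ≈ 2.3636
Prorated total = (26 / 11) × 13 = 30.73 (to 2 dp)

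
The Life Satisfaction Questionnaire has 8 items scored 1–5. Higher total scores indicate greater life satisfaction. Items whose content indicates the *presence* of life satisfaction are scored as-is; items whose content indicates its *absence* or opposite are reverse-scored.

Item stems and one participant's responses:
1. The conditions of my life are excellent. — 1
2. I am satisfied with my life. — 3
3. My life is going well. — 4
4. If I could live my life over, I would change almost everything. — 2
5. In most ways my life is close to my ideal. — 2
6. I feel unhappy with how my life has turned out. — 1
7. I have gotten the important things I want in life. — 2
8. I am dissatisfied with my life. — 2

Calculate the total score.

25

Items 4, 6, 8 describe the absence/opposite of life satisfaction → reverse-score.
on a 1–5 scale, reversed = 6 − raw.
  item 1: 1
  item 2: 3
  item 3: 4
  item 4: 6 − 2 = 4
  item 5: 2
  item 6: 6 − 1 = 5
  item 7: 2
  item 8: 6 − 2 = 4
Total = 1 + 3 + 4 + 4 + 2 + 5 + 2 + 4 = 25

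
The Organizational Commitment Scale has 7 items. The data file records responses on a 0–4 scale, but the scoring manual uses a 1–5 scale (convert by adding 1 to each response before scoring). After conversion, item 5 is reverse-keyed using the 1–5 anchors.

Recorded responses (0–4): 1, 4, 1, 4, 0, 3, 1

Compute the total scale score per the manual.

Convert to 1–5: 2, 5, 2, 5, 1, 4, 2
Reverse-coded (on a 1–5 scale, reversed = 6 − raw):
  item 5: 6 − 1 = 5
Scored: 2, 5, 2, 5, 5, 4, 2
Total = 25

25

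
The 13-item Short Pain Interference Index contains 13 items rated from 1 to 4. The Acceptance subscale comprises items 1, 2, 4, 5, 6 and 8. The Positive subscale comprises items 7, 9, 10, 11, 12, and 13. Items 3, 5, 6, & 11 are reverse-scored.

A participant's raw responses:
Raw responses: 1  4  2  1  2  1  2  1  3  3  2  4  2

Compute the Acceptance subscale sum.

Acceptance items: 1, 2, 4, 5, 6, 8.
Of these, items 5 and 6 are reverse-scored; reversed = (1+4) − raw = 5 − raw.
  item 1: 1
  item 2: 4
  item 4: 1
  item 5: 5 − 2 = 3
  item 6: 5 − 1 = 4
  item 8: 1
Sum = 1 + 4 + 1 + 3 + 4 + 1 = 14

14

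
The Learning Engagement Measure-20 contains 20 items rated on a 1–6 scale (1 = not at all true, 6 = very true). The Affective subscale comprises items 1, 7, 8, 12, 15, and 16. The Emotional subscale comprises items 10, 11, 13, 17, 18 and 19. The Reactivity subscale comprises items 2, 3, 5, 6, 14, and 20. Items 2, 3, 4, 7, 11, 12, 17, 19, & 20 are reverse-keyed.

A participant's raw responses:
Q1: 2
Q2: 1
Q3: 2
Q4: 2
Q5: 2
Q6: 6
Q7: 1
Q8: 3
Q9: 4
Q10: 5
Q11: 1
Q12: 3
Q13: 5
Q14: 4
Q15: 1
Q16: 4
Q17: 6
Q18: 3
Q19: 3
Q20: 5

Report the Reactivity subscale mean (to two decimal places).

4.17

Reactivity items: 2, 3, 5, 6, 14, 20.
Of these, items 2, 3, & 20 are reverse-keyed; reverse-coded value = 7 − response.
  item 2: 7 − 1 = 6
  item 3: 7 − 2 = 5
  item 5: 2
  item 6: 6
  item 14: 4
  item 20: 7 − 5 = 2
Sum = 6 + 5 + 2 + 6 + 4 + 2 = 25
Mean = 25 / 6 = 4.17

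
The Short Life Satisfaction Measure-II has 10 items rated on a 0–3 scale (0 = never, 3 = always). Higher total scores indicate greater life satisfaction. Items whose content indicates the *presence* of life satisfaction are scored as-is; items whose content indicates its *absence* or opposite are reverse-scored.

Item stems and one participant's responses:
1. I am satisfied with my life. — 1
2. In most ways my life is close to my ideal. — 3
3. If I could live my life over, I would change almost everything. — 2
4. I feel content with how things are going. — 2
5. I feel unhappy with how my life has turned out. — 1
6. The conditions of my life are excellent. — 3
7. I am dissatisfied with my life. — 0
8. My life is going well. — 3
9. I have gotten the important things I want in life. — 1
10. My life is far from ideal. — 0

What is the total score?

22

Items 3, 5, 7, 10 describe the absence/opposite of life satisfaction → reverse-score.
reversed = (0+3) − raw = 3 − raw.
  item 1: 1
  item 2: 3
  item 3: 3 − 2 = 1
  item 4: 2
  item 5: 3 − 1 = 2
  item 6: 3
  item 7: 3 − 0 = 3
  item 8: 3
  item 9: 1
  item 10: 3 − 0 = 3
Total = 1 + 3 + 1 + 2 + 2 + 3 + 3 + 3 + 1 + 3 = 22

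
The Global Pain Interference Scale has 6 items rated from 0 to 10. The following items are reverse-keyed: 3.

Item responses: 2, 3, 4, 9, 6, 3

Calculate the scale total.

29

Reverse-coded items (reverse-coded value = 10 − response):
  item 3: 10 − 4 = 6
Scored responses: 2, 3, 6, 9, 6, 3
Total = 2 + 3 + 6 + 9 + 6 + 3 = 29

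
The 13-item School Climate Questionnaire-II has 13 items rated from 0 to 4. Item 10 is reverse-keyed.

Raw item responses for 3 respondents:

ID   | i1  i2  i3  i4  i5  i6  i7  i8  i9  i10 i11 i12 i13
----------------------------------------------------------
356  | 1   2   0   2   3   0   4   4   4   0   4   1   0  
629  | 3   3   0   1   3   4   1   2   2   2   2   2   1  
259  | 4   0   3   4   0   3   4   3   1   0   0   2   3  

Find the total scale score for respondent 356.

29

Respondent 356 raw: 1, 2, 0, 2, 3, 0, 4, 4, 4, 0, 4, 1, 0.
Reverse-coded (reverse-coded value = 4 − response):
  item 1: 1
  item 2: 2
  item 3: 0
  item 4: 2
  item 5: 3
  item 6: 0
  item 7: 4
  item 8: 4
  item 9: 4
  item 10: 4 − 0 = 4
  item 11: 4
  item 12: 1
  item 13: 0
Sum = 1 + 2 + 0 + 2 + 3 + 0 + 4 + 4 + 4 + 4 + 4 + 1 + 0 = 29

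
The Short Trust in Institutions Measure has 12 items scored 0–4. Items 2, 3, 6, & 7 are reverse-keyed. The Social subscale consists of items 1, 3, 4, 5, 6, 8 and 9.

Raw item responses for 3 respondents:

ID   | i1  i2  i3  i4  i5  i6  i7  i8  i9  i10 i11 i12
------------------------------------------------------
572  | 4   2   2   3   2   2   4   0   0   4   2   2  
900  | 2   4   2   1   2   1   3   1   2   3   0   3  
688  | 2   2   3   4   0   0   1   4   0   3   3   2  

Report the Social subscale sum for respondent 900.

Respondent 900 raw: 2, 4, 2, 1, 2, 1, 3, 1, 2, 3, 0, 3.
Social items: 1, 3, 4, 5, 6, 8, 9.
Reverse-coded (reversed = (0+4) − raw = 4 − raw):
  item 1: 2
  item 3: 4 − 2 = 2
  item 4: 1
  item 5: 2
  item 6: 4 − 1 = 3
  item 8: 1
  item 9: 2
Sum = 2 + 2 + 1 + 2 + 3 + 1 + 2 = 13

13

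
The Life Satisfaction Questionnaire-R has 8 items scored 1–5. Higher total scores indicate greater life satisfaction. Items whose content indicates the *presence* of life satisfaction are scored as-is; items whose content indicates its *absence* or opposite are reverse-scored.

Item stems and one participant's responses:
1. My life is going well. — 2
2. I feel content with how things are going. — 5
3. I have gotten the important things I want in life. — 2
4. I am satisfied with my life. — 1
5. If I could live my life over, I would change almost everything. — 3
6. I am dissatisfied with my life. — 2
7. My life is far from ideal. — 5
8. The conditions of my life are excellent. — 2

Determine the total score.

Items 5, 6, 7 describe the absence/opposite of life satisfaction → reverse-score.
on a 1–5 scale, reversed = 6 − raw.
  item 1: 2
  item 2: 5
  item 3: 2
  item 4: 1
  item 5: 6 − 3 = 3
  item 6: 6 − 2 = 4
  item 7: 6 − 5 = 1
  item 8: 2
Total = 2 + 5 + 2 + 1 + 3 + 4 + 1 + 2 = 20

20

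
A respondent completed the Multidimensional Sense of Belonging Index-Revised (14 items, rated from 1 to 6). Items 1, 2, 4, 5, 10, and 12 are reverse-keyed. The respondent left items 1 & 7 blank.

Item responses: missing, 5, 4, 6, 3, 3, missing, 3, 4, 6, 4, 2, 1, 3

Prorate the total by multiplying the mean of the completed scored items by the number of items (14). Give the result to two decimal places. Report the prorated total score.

40.83

Reverse-coded (reverse-coded value = 7 − response):
  item 2: 7 − 5 = 2
  item 4: 7 − 6 = 1
  item 5: 7 − 3 = 4
  item 10: 7 − 6 = 1
  item 12: 7 − 2 = 5
Completed scored items (12 of 14): 2, 4, 1, 4, 3, 3, 4, 1, 4, 5, 1, 3; sum = 35.
Person mean = 35 / 12 ≈ 2.9167
Prorated total = (35 / 12) × 14 = 40.83 (to 2 dp)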